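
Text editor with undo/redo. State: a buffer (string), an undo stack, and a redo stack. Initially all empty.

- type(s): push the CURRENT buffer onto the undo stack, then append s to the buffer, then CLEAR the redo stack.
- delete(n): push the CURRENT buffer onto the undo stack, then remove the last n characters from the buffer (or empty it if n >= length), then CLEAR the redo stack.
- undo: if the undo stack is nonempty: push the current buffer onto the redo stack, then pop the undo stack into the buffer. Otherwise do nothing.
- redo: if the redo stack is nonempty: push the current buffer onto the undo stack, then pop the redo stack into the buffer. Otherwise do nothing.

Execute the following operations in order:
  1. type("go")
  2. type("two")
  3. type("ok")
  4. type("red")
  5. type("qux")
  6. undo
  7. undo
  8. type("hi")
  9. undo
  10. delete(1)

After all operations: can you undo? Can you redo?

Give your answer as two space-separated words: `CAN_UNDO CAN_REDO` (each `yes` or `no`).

After op 1 (type): buf='go' undo_depth=1 redo_depth=0
After op 2 (type): buf='gotwo' undo_depth=2 redo_depth=0
After op 3 (type): buf='gotwook' undo_depth=3 redo_depth=0
After op 4 (type): buf='gotwookred' undo_depth=4 redo_depth=0
After op 5 (type): buf='gotwookredqux' undo_depth=5 redo_depth=0
After op 6 (undo): buf='gotwookred' undo_depth=4 redo_depth=1
After op 7 (undo): buf='gotwook' undo_depth=3 redo_depth=2
After op 8 (type): buf='gotwookhi' undo_depth=4 redo_depth=0
After op 9 (undo): buf='gotwook' undo_depth=3 redo_depth=1
After op 10 (delete): buf='gotwoo' undo_depth=4 redo_depth=0

Answer: yes no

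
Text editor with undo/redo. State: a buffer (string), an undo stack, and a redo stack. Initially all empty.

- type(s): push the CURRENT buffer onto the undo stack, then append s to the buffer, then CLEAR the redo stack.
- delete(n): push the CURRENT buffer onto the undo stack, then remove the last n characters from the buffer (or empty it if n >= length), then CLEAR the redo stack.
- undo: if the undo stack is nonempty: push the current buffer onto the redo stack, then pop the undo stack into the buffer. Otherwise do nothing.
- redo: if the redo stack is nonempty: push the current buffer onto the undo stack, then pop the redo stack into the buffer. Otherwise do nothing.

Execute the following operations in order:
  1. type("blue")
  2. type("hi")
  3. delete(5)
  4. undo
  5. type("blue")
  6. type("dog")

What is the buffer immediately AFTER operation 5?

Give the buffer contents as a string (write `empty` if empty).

After op 1 (type): buf='blue' undo_depth=1 redo_depth=0
After op 2 (type): buf='bluehi' undo_depth=2 redo_depth=0
After op 3 (delete): buf='b' undo_depth=3 redo_depth=0
After op 4 (undo): buf='bluehi' undo_depth=2 redo_depth=1
After op 5 (type): buf='bluehiblue' undo_depth=3 redo_depth=0

Answer: bluehiblue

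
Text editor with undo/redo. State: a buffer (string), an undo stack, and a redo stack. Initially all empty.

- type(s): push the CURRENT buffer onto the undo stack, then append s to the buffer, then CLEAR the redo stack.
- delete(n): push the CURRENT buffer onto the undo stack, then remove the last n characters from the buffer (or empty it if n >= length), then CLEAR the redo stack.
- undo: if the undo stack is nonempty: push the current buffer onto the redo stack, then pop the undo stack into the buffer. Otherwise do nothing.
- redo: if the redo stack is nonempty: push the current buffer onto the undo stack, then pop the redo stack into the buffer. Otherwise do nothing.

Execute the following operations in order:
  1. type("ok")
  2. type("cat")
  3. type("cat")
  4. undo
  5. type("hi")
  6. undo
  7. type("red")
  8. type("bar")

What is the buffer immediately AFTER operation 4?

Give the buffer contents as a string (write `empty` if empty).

After op 1 (type): buf='ok' undo_depth=1 redo_depth=0
After op 2 (type): buf='okcat' undo_depth=2 redo_depth=0
After op 3 (type): buf='okcatcat' undo_depth=3 redo_depth=0
After op 4 (undo): buf='okcat' undo_depth=2 redo_depth=1

Answer: okcat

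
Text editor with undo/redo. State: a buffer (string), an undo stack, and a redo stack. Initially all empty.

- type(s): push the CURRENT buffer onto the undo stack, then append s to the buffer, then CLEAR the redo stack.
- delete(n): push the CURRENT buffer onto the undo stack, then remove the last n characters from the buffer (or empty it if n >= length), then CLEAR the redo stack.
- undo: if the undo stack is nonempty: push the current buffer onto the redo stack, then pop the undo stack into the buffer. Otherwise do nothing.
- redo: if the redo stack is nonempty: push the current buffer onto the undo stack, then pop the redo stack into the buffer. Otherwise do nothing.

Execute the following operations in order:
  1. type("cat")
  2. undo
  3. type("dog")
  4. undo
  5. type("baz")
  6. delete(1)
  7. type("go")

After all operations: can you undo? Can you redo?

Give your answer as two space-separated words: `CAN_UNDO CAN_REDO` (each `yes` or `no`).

After op 1 (type): buf='cat' undo_depth=1 redo_depth=0
After op 2 (undo): buf='(empty)' undo_depth=0 redo_depth=1
After op 3 (type): buf='dog' undo_depth=1 redo_depth=0
After op 4 (undo): buf='(empty)' undo_depth=0 redo_depth=1
After op 5 (type): buf='baz' undo_depth=1 redo_depth=0
After op 6 (delete): buf='ba' undo_depth=2 redo_depth=0
After op 7 (type): buf='bago' undo_depth=3 redo_depth=0

Answer: yes no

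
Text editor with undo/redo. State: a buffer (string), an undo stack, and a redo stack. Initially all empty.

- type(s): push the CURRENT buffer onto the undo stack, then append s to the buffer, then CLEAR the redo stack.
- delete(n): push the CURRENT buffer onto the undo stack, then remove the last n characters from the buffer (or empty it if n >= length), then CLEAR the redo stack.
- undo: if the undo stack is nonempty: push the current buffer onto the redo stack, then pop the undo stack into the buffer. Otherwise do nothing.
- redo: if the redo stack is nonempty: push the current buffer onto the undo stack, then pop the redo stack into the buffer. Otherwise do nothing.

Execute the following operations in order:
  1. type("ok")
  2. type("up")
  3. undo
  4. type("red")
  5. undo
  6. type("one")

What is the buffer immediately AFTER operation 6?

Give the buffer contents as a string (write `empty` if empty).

After op 1 (type): buf='ok' undo_depth=1 redo_depth=0
After op 2 (type): buf='okup' undo_depth=2 redo_depth=0
After op 3 (undo): buf='ok' undo_depth=1 redo_depth=1
After op 4 (type): buf='okred' undo_depth=2 redo_depth=0
After op 5 (undo): buf='ok' undo_depth=1 redo_depth=1
After op 6 (type): buf='okone' undo_depth=2 redo_depth=0

Answer: okone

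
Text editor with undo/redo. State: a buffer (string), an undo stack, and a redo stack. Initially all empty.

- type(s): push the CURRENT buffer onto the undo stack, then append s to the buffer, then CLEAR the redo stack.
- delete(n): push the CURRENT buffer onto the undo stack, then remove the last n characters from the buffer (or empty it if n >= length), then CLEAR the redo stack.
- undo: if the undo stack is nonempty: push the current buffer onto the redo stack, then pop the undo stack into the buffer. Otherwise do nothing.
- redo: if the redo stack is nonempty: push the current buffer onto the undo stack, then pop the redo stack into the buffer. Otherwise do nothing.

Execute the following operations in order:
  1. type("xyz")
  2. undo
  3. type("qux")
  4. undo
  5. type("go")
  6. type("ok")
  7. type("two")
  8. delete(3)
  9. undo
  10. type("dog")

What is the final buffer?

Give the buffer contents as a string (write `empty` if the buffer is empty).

After op 1 (type): buf='xyz' undo_depth=1 redo_depth=0
After op 2 (undo): buf='(empty)' undo_depth=0 redo_depth=1
After op 3 (type): buf='qux' undo_depth=1 redo_depth=0
After op 4 (undo): buf='(empty)' undo_depth=0 redo_depth=1
After op 5 (type): buf='go' undo_depth=1 redo_depth=0
After op 6 (type): buf='gook' undo_depth=2 redo_depth=0
After op 7 (type): buf='gooktwo' undo_depth=3 redo_depth=0
After op 8 (delete): buf='gook' undo_depth=4 redo_depth=0
After op 9 (undo): buf='gooktwo' undo_depth=3 redo_depth=1
After op 10 (type): buf='gooktwodog' undo_depth=4 redo_depth=0

Answer: gooktwodog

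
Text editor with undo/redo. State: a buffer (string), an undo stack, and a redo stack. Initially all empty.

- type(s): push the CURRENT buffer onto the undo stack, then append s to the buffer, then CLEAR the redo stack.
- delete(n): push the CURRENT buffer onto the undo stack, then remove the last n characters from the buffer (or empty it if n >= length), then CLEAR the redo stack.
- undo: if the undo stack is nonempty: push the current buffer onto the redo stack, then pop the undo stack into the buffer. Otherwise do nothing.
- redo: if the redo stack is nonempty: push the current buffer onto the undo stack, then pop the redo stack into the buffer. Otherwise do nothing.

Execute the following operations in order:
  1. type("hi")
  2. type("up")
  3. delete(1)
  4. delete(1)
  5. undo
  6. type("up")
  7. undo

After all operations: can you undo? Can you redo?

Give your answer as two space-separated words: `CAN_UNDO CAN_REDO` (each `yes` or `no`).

After op 1 (type): buf='hi' undo_depth=1 redo_depth=0
After op 2 (type): buf='hiup' undo_depth=2 redo_depth=0
After op 3 (delete): buf='hiu' undo_depth=3 redo_depth=0
After op 4 (delete): buf='hi' undo_depth=4 redo_depth=0
After op 5 (undo): buf='hiu' undo_depth=3 redo_depth=1
After op 6 (type): buf='hiuup' undo_depth=4 redo_depth=0
After op 7 (undo): buf='hiu' undo_depth=3 redo_depth=1

Answer: yes yes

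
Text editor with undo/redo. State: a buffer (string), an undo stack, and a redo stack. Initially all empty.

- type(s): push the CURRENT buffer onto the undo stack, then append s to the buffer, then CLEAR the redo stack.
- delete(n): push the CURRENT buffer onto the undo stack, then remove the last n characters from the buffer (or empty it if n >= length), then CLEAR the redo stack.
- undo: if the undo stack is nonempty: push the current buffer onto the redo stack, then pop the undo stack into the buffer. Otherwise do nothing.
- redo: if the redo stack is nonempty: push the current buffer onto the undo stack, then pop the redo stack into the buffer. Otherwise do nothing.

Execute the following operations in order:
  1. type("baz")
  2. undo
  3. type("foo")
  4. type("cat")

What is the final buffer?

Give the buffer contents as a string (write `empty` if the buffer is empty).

After op 1 (type): buf='baz' undo_depth=1 redo_depth=0
After op 2 (undo): buf='(empty)' undo_depth=0 redo_depth=1
After op 3 (type): buf='foo' undo_depth=1 redo_depth=0
After op 4 (type): buf='foocat' undo_depth=2 redo_depth=0

Answer: foocat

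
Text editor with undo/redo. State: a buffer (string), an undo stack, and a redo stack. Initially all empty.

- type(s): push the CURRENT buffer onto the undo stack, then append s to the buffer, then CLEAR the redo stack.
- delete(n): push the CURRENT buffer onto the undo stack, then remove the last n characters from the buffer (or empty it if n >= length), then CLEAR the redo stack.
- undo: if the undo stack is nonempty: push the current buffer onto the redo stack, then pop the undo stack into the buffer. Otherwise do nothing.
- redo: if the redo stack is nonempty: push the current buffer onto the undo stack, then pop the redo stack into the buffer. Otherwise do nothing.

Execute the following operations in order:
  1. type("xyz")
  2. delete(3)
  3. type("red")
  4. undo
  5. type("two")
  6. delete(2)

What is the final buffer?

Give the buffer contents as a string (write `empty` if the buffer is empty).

Answer: t

Derivation:
After op 1 (type): buf='xyz' undo_depth=1 redo_depth=0
After op 2 (delete): buf='(empty)' undo_depth=2 redo_depth=0
After op 3 (type): buf='red' undo_depth=3 redo_depth=0
After op 4 (undo): buf='(empty)' undo_depth=2 redo_depth=1
After op 5 (type): buf='two' undo_depth=3 redo_depth=0
After op 6 (delete): buf='t' undo_depth=4 redo_depth=0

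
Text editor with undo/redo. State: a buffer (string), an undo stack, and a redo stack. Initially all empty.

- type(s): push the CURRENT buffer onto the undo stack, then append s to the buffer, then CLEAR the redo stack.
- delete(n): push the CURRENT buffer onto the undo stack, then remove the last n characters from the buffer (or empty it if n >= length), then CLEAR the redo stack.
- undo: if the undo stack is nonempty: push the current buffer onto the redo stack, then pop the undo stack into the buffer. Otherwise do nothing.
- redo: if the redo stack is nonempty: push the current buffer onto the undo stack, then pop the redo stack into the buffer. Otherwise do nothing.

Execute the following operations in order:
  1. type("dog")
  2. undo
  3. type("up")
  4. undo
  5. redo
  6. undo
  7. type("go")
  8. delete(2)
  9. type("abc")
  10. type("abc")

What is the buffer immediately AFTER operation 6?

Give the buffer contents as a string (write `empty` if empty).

After op 1 (type): buf='dog' undo_depth=1 redo_depth=0
After op 2 (undo): buf='(empty)' undo_depth=0 redo_depth=1
After op 3 (type): buf='up' undo_depth=1 redo_depth=0
After op 4 (undo): buf='(empty)' undo_depth=0 redo_depth=1
After op 5 (redo): buf='up' undo_depth=1 redo_depth=0
After op 6 (undo): buf='(empty)' undo_depth=0 redo_depth=1

Answer: empty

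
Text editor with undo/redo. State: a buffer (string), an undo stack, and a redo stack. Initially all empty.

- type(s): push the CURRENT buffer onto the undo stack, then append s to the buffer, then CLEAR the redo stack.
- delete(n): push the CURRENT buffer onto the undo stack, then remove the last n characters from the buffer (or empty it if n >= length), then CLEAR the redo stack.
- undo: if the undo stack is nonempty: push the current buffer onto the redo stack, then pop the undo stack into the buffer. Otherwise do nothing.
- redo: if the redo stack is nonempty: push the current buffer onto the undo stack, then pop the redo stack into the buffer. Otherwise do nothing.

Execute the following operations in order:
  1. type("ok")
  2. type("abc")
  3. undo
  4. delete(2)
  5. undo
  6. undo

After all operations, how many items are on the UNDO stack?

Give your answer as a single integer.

After op 1 (type): buf='ok' undo_depth=1 redo_depth=0
After op 2 (type): buf='okabc' undo_depth=2 redo_depth=0
After op 3 (undo): buf='ok' undo_depth=1 redo_depth=1
After op 4 (delete): buf='(empty)' undo_depth=2 redo_depth=0
After op 5 (undo): buf='ok' undo_depth=1 redo_depth=1
After op 6 (undo): buf='(empty)' undo_depth=0 redo_depth=2

Answer: 0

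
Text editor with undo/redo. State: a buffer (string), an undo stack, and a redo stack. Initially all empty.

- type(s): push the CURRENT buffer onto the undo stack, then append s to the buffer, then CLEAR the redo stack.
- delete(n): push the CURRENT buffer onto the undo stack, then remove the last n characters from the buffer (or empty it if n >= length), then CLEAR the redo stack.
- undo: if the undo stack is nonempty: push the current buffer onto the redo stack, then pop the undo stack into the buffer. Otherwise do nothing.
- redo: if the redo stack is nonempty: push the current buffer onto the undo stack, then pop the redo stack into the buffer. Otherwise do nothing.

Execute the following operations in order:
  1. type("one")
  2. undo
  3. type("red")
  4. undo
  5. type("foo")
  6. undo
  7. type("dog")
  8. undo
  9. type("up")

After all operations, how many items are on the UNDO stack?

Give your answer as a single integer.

After op 1 (type): buf='one' undo_depth=1 redo_depth=0
After op 2 (undo): buf='(empty)' undo_depth=0 redo_depth=1
After op 3 (type): buf='red' undo_depth=1 redo_depth=0
After op 4 (undo): buf='(empty)' undo_depth=0 redo_depth=1
After op 5 (type): buf='foo' undo_depth=1 redo_depth=0
After op 6 (undo): buf='(empty)' undo_depth=0 redo_depth=1
After op 7 (type): buf='dog' undo_depth=1 redo_depth=0
After op 8 (undo): buf='(empty)' undo_depth=0 redo_depth=1
After op 9 (type): buf='up' undo_depth=1 redo_depth=0

Answer: 1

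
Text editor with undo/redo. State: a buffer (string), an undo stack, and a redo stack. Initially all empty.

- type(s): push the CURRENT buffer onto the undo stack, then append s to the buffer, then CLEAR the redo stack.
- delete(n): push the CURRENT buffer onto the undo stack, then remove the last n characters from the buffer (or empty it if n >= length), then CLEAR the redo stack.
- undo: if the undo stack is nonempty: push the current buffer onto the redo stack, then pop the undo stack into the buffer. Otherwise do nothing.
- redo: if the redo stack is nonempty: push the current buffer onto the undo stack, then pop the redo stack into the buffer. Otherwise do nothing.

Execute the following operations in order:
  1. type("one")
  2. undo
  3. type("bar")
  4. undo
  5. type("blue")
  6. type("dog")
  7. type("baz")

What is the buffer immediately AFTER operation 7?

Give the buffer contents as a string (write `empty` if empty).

After op 1 (type): buf='one' undo_depth=1 redo_depth=0
After op 2 (undo): buf='(empty)' undo_depth=0 redo_depth=1
After op 3 (type): buf='bar' undo_depth=1 redo_depth=0
After op 4 (undo): buf='(empty)' undo_depth=0 redo_depth=1
After op 5 (type): buf='blue' undo_depth=1 redo_depth=0
After op 6 (type): buf='bluedog' undo_depth=2 redo_depth=0
After op 7 (type): buf='bluedogbaz' undo_depth=3 redo_depth=0

Answer: bluedogbaz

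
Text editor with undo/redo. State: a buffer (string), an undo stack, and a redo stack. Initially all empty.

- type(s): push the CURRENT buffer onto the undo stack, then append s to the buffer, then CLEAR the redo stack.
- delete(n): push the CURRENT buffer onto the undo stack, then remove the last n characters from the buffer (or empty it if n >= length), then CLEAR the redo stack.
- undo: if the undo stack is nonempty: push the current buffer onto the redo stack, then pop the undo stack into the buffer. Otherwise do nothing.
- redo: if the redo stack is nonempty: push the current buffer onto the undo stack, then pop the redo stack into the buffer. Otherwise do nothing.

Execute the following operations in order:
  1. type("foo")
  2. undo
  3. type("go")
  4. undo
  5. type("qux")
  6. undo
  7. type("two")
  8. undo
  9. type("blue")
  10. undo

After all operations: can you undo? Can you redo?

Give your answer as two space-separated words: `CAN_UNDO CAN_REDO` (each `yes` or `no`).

Answer: no yes

Derivation:
After op 1 (type): buf='foo' undo_depth=1 redo_depth=0
After op 2 (undo): buf='(empty)' undo_depth=0 redo_depth=1
After op 3 (type): buf='go' undo_depth=1 redo_depth=0
After op 4 (undo): buf='(empty)' undo_depth=0 redo_depth=1
After op 5 (type): buf='qux' undo_depth=1 redo_depth=0
After op 6 (undo): buf='(empty)' undo_depth=0 redo_depth=1
After op 7 (type): buf='two' undo_depth=1 redo_depth=0
After op 8 (undo): buf='(empty)' undo_depth=0 redo_depth=1
After op 9 (type): buf='blue' undo_depth=1 redo_depth=0
After op 10 (undo): buf='(empty)' undo_depth=0 redo_depth=1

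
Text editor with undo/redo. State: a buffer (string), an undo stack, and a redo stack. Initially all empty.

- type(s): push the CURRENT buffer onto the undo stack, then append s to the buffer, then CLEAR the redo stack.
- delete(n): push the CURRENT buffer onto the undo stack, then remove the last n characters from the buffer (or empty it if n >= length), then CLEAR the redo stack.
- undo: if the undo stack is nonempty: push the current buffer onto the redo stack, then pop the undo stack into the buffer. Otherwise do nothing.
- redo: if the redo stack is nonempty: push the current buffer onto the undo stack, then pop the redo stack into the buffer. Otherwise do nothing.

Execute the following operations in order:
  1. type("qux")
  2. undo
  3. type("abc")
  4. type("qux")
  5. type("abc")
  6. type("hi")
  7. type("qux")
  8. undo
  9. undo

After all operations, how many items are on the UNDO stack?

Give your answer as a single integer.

Answer: 3

Derivation:
After op 1 (type): buf='qux' undo_depth=1 redo_depth=0
After op 2 (undo): buf='(empty)' undo_depth=0 redo_depth=1
After op 3 (type): buf='abc' undo_depth=1 redo_depth=0
After op 4 (type): buf='abcqux' undo_depth=2 redo_depth=0
After op 5 (type): buf='abcquxabc' undo_depth=3 redo_depth=0
After op 6 (type): buf='abcquxabchi' undo_depth=4 redo_depth=0
After op 7 (type): buf='abcquxabchiqux' undo_depth=5 redo_depth=0
After op 8 (undo): buf='abcquxabchi' undo_depth=4 redo_depth=1
After op 9 (undo): buf='abcquxabc' undo_depth=3 redo_depth=2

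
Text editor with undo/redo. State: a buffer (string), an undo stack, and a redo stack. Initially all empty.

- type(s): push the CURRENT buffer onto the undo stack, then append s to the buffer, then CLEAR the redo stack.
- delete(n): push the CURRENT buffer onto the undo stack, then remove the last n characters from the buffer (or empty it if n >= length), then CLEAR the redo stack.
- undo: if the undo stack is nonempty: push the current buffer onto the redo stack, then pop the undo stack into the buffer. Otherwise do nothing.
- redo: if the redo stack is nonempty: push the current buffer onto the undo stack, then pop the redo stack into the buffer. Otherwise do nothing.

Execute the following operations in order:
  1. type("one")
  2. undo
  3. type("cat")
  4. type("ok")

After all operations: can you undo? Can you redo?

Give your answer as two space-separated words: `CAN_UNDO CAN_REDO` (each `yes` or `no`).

After op 1 (type): buf='one' undo_depth=1 redo_depth=0
After op 2 (undo): buf='(empty)' undo_depth=0 redo_depth=1
After op 3 (type): buf='cat' undo_depth=1 redo_depth=0
After op 4 (type): buf='catok' undo_depth=2 redo_depth=0

Answer: yes no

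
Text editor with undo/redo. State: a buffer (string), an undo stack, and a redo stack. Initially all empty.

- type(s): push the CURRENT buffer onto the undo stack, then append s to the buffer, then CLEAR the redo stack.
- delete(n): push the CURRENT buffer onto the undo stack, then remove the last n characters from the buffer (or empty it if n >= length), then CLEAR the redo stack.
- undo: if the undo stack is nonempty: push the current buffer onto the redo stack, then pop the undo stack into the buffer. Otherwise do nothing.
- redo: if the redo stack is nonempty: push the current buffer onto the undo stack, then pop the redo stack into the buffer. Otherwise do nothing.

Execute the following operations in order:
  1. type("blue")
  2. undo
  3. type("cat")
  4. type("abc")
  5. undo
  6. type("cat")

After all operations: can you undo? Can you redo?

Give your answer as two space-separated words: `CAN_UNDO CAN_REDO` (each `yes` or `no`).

After op 1 (type): buf='blue' undo_depth=1 redo_depth=0
After op 2 (undo): buf='(empty)' undo_depth=0 redo_depth=1
After op 3 (type): buf='cat' undo_depth=1 redo_depth=0
After op 4 (type): buf='catabc' undo_depth=2 redo_depth=0
After op 5 (undo): buf='cat' undo_depth=1 redo_depth=1
After op 6 (type): buf='catcat' undo_depth=2 redo_depth=0

Answer: yes no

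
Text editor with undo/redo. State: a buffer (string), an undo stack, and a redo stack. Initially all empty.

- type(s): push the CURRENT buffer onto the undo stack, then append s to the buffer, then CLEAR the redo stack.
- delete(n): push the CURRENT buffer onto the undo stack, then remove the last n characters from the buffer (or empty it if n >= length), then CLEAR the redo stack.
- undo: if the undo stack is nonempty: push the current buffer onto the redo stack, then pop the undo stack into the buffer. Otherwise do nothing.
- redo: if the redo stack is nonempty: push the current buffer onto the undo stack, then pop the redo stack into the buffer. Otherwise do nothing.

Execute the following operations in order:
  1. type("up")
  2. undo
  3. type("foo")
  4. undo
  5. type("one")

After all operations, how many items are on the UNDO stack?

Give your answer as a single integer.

After op 1 (type): buf='up' undo_depth=1 redo_depth=0
After op 2 (undo): buf='(empty)' undo_depth=0 redo_depth=1
After op 3 (type): buf='foo' undo_depth=1 redo_depth=0
After op 4 (undo): buf='(empty)' undo_depth=0 redo_depth=1
After op 5 (type): buf='one' undo_depth=1 redo_depth=0

Answer: 1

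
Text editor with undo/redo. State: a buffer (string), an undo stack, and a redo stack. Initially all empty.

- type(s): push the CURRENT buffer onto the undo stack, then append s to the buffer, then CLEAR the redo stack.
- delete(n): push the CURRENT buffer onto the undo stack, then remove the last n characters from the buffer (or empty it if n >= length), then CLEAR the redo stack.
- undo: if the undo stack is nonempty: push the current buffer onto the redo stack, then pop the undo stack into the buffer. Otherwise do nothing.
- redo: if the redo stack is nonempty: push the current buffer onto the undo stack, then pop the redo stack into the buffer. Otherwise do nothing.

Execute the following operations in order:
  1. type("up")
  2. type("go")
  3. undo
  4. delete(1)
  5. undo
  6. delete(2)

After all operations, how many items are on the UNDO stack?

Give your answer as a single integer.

After op 1 (type): buf='up' undo_depth=1 redo_depth=0
After op 2 (type): buf='upgo' undo_depth=2 redo_depth=0
After op 3 (undo): buf='up' undo_depth=1 redo_depth=1
After op 4 (delete): buf='u' undo_depth=2 redo_depth=0
After op 5 (undo): buf='up' undo_depth=1 redo_depth=1
After op 6 (delete): buf='(empty)' undo_depth=2 redo_depth=0

Answer: 2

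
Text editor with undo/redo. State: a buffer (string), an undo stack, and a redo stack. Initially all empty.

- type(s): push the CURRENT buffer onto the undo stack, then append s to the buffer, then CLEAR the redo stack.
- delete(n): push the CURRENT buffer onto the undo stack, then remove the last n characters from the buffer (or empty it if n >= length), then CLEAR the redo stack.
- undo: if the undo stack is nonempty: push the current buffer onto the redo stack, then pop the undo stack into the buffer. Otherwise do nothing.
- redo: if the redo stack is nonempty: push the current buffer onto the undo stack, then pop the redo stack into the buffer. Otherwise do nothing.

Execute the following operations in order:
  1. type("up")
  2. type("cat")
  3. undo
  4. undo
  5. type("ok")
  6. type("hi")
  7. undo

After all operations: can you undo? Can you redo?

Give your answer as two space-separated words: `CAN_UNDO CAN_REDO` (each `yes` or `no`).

After op 1 (type): buf='up' undo_depth=1 redo_depth=0
After op 2 (type): buf='upcat' undo_depth=2 redo_depth=0
After op 3 (undo): buf='up' undo_depth=1 redo_depth=1
After op 4 (undo): buf='(empty)' undo_depth=0 redo_depth=2
After op 5 (type): buf='ok' undo_depth=1 redo_depth=0
After op 6 (type): buf='okhi' undo_depth=2 redo_depth=0
After op 7 (undo): buf='ok' undo_depth=1 redo_depth=1

Answer: yes yes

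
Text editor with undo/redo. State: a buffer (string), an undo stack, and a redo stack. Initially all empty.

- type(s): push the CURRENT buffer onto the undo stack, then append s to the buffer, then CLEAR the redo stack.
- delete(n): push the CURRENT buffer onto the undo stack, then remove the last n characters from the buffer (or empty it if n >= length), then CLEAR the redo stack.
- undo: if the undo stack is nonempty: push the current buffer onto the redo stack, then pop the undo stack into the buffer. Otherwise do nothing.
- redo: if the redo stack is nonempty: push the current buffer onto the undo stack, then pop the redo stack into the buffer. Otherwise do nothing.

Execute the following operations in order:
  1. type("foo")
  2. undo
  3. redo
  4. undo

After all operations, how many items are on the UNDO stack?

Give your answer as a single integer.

After op 1 (type): buf='foo' undo_depth=1 redo_depth=0
After op 2 (undo): buf='(empty)' undo_depth=0 redo_depth=1
After op 3 (redo): buf='foo' undo_depth=1 redo_depth=0
After op 4 (undo): buf='(empty)' undo_depth=0 redo_depth=1

Answer: 0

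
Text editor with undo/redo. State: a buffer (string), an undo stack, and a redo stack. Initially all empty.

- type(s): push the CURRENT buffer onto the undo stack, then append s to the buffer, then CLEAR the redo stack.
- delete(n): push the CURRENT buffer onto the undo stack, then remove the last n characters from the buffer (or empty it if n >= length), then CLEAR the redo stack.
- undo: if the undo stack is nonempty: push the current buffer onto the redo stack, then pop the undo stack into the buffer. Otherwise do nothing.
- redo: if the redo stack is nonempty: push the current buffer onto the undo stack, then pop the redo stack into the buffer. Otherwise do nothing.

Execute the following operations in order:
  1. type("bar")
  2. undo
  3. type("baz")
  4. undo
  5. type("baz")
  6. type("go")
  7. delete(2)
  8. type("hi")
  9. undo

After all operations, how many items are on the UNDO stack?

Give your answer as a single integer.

After op 1 (type): buf='bar' undo_depth=1 redo_depth=0
After op 2 (undo): buf='(empty)' undo_depth=0 redo_depth=1
After op 3 (type): buf='baz' undo_depth=1 redo_depth=0
After op 4 (undo): buf='(empty)' undo_depth=0 redo_depth=1
After op 5 (type): buf='baz' undo_depth=1 redo_depth=0
After op 6 (type): buf='bazgo' undo_depth=2 redo_depth=0
After op 7 (delete): buf='baz' undo_depth=3 redo_depth=0
After op 8 (type): buf='bazhi' undo_depth=4 redo_depth=0
After op 9 (undo): buf='baz' undo_depth=3 redo_depth=1

Answer: 3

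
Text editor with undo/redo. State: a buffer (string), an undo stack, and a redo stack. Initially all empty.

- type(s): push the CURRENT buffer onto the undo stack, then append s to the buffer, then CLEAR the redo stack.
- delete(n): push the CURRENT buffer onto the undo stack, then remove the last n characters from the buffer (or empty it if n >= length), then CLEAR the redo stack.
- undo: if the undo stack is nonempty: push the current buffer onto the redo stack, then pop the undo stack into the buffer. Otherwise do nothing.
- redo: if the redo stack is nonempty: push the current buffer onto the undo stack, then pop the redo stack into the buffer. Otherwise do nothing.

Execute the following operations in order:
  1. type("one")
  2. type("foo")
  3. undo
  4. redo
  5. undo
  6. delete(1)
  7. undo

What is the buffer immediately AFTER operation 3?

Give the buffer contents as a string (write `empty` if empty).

After op 1 (type): buf='one' undo_depth=1 redo_depth=0
After op 2 (type): buf='onefoo' undo_depth=2 redo_depth=0
After op 3 (undo): buf='one' undo_depth=1 redo_depth=1

Answer: one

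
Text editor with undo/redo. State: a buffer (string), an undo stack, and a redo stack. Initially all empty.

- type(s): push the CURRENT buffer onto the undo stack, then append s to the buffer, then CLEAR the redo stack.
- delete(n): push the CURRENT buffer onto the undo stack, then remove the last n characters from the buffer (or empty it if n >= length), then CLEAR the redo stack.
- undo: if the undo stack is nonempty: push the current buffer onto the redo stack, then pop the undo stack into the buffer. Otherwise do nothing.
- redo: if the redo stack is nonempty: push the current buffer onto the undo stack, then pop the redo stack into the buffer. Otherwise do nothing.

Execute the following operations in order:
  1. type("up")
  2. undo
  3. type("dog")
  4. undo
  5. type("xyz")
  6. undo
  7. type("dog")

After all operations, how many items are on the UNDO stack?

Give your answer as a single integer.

Answer: 1

Derivation:
After op 1 (type): buf='up' undo_depth=1 redo_depth=0
After op 2 (undo): buf='(empty)' undo_depth=0 redo_depth=1
After op 3 (type): buf='dog' undo_depth=1 redo_depth=0
After op 4 (undo): buf='(empty)' undo_depth=0 redo_depth=1
After op 5 (type): buf='xyz' undo_depth=1 redo_depth=0
After op 6 (undo): buf='(empty)' undo_depth=0 redo_depth=1
After op 7 (type): buf='dog' undo_depth=1 redo_depth=0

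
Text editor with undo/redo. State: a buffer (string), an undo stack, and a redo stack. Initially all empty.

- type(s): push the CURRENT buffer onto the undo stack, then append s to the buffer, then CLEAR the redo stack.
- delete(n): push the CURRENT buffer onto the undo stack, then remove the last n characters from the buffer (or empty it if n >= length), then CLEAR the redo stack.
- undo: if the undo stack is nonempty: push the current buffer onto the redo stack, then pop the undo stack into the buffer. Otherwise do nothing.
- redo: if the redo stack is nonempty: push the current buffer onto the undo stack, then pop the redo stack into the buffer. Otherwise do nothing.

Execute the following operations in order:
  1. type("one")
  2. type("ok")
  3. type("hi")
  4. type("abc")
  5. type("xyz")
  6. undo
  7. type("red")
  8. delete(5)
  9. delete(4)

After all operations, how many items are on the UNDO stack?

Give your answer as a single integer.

Answer: 7

Derivation:
After op 1 (type): buf='one' undo_depth=1 redo_depth=0
After op 2 (type): buf='oneok' undo_depth=2 redo_depth=0
After op 3 (type): buf='oneokhi' undo_depth=3 redo_depth=0
After op 4 (type): buf='oneokhiabc' undo_depth=4 redo_depth=0
After op 5 (type): buf='oneokhiabcxyz' undo_depth=5 redo_depth=0
After op 6 (undo): buf='oneokhiabc' undo_depth=4 redo_depth=1
After op 7 (type): buf='oneokhiabcred' undo_depth=5 redo_depth=0
After op 8 (delete): buf='oneokhia' undo_depth=6 redo_depth=0
After op 9 (delete): buf='oneo' undo_depth=7 redo_depth=0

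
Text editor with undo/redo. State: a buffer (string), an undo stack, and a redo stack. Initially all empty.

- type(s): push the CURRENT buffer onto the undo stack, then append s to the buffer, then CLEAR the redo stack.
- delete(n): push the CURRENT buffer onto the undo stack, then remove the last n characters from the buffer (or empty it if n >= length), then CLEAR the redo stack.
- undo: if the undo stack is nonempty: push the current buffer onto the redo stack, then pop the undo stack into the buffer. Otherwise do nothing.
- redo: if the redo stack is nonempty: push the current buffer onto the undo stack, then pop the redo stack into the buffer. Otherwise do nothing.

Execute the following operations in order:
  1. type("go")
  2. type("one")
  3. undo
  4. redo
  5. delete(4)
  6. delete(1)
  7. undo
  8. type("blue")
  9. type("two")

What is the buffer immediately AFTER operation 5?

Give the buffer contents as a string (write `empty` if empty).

Answer: g

Derivation:
After op 1 (type): buf='go' undo_depth=1 redo_depth=0
After op 2 (type): buf='goone' undo_depth=2 redo_depth=0
After op 3 (undo): buf='go' undo_depth=1 redo_depth=1
After op 4 (redo): buf='goone' undo_depth=2 redo_depth=0
After op 5 (delete): buf='g' undo_depth=3 redo_depth=0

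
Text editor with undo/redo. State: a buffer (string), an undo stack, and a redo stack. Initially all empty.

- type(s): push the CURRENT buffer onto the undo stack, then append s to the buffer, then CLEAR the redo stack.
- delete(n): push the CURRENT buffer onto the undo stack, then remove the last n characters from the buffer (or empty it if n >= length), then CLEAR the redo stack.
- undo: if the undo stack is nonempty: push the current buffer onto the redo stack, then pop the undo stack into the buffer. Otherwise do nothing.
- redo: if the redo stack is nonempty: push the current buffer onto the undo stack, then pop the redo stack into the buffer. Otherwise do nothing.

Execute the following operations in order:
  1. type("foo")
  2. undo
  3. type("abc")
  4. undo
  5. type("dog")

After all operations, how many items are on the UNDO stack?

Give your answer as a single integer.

After op 1 (type): buf='foo' undo_depth=1 redo_depth=0
After op 2 (undo): buf='(empty)' undo_depth=0 redo_depth=1
After op 3 (type): buf='abc' undo_depth=1 redo_depth=0
After op 4 (undo): buf='(empty)' undo_depth=0 redo_depth=1
After op 5 (type): buf='dog' undo_depth=1 redo_depth=0

Answer: 1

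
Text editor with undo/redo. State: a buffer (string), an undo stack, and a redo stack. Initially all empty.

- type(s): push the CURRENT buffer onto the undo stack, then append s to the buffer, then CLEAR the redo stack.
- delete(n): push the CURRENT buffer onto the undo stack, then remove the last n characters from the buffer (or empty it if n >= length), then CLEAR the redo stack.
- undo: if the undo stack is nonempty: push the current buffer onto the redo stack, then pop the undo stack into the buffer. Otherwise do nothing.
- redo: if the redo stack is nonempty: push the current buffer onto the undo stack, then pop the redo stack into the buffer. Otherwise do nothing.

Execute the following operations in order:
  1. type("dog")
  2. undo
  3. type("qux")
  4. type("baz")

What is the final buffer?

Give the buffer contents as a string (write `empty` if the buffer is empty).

Answer: quxbaz

Derivation:
After op 1 (type): buf='dog' undo_depth=1 redo_depth=0
After op 2 (undo): buf='(empty)' undo_depth=0 redo_depth=1
After op 3 (type): buf='qux' undo_depth=1 redo_depth=0
After op 4 (type): buf='quxbaz' undo_depth=2 redo_depth=0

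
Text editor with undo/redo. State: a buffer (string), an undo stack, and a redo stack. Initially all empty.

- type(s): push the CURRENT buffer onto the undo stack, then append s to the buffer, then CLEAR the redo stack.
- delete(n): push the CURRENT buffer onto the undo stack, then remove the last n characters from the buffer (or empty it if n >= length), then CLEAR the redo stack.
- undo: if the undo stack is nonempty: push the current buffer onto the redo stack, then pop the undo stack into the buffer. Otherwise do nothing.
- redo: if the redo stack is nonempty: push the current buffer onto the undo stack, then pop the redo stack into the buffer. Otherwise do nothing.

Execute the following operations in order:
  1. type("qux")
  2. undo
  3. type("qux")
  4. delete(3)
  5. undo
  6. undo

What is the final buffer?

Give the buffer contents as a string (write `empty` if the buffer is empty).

Answer: empty

Derivation:
After op 1 (type): buf='qux' undo_depth=1 redo_depth=0
After op 2 (undo): buf='(empty)' undo_depth=0 redo_depth=1
After op 3 (type): buf='qux' undo_depth=1 redo_depth=0
After op 4 (delete): buf='(empty)' undo_depth=2 redo_depth=0
After op 5 (undo): buf='qux' undo_depth=1 redo_depth=1
After op 6 (undo): buf='(empty)' undo_depth=0 redo_depth=2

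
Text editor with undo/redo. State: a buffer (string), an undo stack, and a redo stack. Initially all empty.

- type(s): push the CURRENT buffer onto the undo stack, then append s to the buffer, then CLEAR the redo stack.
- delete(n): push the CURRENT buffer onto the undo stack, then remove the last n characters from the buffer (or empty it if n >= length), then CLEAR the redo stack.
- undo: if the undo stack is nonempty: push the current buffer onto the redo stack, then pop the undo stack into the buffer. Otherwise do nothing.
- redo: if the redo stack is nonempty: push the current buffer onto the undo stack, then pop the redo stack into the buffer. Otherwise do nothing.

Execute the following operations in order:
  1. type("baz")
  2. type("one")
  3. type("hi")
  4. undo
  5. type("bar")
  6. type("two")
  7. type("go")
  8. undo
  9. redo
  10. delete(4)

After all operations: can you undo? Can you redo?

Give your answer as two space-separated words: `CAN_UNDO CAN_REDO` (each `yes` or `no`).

Answer: yes no

Derivation:
After op 1 (type): buf='baz' undo_depth=1 redo_depth=0
After op 2 (type): buf='bazone' undo_depth=2 redo_depth=0
After op 3 (type): buf='bazonehi' undo_depth=3 redo_depth=0
After op 4 (undo): buf='bazone' undo_depth=2 redo_depth=1
After op 5 (type): buf='bazonebar' undo_depth=3 redo_depth=0
After op 6 (type): buf='bazonebartwo' undo_depth=4 redo_depth=0
After op 7 (type): buf='bazonebartwogo' undo_depth=5 redo_depth=0
After op 8 (undo): buf='bazonebartwo' undo_depth=4 redo_depth=1
After op 9 (redo): buf='bazonebartwogo' undo_depth=5 redo_depth=0
After op 10 (delete): buf='bazonebart' undo_depth=6 redo_depth=0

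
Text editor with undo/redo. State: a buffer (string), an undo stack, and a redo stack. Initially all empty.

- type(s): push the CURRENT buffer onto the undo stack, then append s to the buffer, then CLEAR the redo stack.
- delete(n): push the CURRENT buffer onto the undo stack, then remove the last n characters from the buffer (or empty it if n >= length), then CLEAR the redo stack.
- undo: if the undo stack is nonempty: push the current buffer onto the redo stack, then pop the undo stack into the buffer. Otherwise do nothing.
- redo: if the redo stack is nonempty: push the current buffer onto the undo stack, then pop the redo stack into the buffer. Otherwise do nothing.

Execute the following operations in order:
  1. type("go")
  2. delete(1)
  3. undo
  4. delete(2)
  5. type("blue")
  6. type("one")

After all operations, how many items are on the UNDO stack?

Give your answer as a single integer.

Answer: 4

Derivation:
After op 1 (type): buf='go' undo_depth=1 redo_depth=0
After op 2 (delete): buf='g' undo_depth=2 redo_depth=0
After op 3 (undo): buf='go' undo_depth=1 redo_depth=1
After op 4 (delete): buf='(empty)' undo_depth=2 redo_depth=0
After op 5 (type): buf='blue' undo_depth=3 redo_depth=0
After op 6 (type): buf='blueone' undo_depth=4 redo_depth=0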